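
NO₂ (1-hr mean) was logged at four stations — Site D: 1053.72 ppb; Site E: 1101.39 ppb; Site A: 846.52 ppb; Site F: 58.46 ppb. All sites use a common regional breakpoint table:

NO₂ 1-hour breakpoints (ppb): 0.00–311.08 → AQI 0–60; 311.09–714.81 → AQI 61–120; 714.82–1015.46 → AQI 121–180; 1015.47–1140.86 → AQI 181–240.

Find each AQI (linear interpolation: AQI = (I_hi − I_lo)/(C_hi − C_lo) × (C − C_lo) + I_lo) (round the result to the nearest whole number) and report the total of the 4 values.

Site D: row 1015.47–1140.86 (AQI 181–240). (240−181)·(1053.72−1015.47)/(1140.86−1015.47) + 181 = 59·38.25/125.39 + 181 ≈ 199.00 → 199.
Site E: 1101.39 lies in 1015.47–1140.86, so I_lo=181, I_hi=240, C_lo=1015.47, C_hi=1140.86.
(240−181)/(1140.86−1015.47) × (1101.39−1015.47) + 181 = 59/125.39 × 85.92 + 181 ≈ 221.43 → 221.
Site A: row 714.82–1015.46 (AQI 121–180). (180−121)·(846.52−714.82)/(1015.46−714.82) + 121 = 59·131.70/300.64 + 121 ≈ 146.85 → 147.
Site F: 58.46 ∈ [0.00, 311.08] ↔ index [0, 60].
0 + (58.46−0.00)·(60−0)/(311.08−0.00) = 0 + 58.46·60/311.08 ≈ 11.28, so AQI = 11.
AQIs: Site D=199, Site E=221, Site A=147, Site F=11. Sum = 199 + 221 + 147 + 11 = 578.

578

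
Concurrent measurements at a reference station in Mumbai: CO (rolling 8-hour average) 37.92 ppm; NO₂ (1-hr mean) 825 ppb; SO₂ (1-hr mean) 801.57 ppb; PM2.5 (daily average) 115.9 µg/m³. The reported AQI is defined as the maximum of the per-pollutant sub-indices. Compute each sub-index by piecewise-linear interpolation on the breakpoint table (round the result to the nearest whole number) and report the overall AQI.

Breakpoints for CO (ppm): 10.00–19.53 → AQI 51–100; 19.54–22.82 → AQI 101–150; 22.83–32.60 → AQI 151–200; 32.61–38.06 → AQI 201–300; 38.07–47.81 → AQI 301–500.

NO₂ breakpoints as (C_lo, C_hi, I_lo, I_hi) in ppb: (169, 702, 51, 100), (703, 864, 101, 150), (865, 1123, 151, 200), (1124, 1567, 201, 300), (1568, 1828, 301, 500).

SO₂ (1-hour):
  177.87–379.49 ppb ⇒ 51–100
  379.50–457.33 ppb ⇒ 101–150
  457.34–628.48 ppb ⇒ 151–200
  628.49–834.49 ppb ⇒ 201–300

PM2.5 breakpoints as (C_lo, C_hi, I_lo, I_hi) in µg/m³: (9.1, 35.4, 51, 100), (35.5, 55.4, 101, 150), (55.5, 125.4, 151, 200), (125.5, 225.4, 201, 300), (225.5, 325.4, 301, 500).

CO 37.92: bracket 32.61–38.06 → index 201–300; slope 99/5.45, offset 5.31.
AQI = 201 + 99/5.45·5.31 ≈ 297.46 ⇒ 297.
NO₂ 825: bracket 703–864 → index 101–150; slope 49/161, offset 122.
AQI = 101 + 49/161·122 ≈ 138.13 ⇒ 138.
SO₂: 801.57 ∈ [628.49, 834.49] ↔ index [201, 300].
201 + (801.57−628.49)·(300−201)/(834.49−628.49) = 201 + 173.08·99/206.00 ≈ 284.18, so AQI = 284.
PM2.5 115.9: bracket 55.5–125.4 → index 151–200; slope 49/69.9, offset 60.4.
AQI = 151 + 49/69.9·60.4 ≈ 193.34 ⇒ 193.
Sub-indices: CO→297, NO₂→138, SO₂→284, PM2.5→193. Overall AQI = max = 297; dominant pollutant is CO.

297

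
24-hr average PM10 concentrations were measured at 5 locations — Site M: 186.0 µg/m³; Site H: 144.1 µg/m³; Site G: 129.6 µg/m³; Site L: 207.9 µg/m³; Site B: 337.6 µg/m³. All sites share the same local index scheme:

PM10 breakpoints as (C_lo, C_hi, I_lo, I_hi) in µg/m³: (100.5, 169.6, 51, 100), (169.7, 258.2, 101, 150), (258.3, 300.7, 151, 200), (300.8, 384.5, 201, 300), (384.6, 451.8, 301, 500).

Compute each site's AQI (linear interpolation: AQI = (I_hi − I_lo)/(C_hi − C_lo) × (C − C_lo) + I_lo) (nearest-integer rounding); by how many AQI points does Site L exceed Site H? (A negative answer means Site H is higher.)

40

Site M: 186.0 lies in 169.7–258.2, so I_lo=101, I_hi=150, C_lo=169.7, C_hi=258.2.
(150−101)/(258.2−169.7) × (186.0−169.7) + 101 = 49/88.5 × 16.3 + 101 ≈ 110.02 → 110.
Site H: 144.1 ∈ [100.5, 169.6] ↔ index [51, 100].
51 + (144.1−100.5)·(100−51)/(169.6−100.5) = 51 + 43.6·49/69.1 ≈ 81.92, so AQI = 82.
Site G 129.6: bracket 100.5–169.6 → index 51–100; slope 49/69.1, offset 29.1.
AQI = 51 + 49/69.1·29.1 ≈ 71.64 ⇒ 72.
Site L: 207.9 ∈ [169.7, 258.2] ↔ index [101, 150].
101 + (207.9−169.7)·(150−101)/(258.2−169.7) = 101 + 38.2·49/88.5 ≈ 122.15, so AQI = 122.
Site B: row 300.8–384.5 (AQI 201–300). (300−201)·(337.6−300.8)/(384.5−300.8) + 201 = 99·36.8/83.7 + 201 ≈ 244.53 → 245.
AQIs: Site M=110, Site H=82, Site G=72, Site L=122, Site B=245. Site L (122) − Site H (82) = 40.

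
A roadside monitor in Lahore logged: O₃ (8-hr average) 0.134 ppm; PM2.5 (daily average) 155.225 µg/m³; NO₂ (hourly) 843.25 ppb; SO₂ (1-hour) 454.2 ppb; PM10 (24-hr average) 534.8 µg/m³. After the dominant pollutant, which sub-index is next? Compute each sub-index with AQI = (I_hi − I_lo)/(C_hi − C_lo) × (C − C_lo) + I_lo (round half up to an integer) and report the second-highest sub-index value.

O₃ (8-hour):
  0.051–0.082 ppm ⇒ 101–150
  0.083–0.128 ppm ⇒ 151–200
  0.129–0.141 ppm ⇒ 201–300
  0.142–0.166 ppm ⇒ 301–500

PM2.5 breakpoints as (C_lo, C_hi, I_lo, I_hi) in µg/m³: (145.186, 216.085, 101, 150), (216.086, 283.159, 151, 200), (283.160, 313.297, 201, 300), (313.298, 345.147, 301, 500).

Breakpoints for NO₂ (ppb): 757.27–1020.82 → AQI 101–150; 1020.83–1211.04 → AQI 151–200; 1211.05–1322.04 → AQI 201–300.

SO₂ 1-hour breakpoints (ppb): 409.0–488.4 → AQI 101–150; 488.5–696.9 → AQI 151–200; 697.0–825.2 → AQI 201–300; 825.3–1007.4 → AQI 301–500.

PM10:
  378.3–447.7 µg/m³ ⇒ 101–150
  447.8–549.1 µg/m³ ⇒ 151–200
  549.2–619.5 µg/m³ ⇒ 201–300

193

O₃: row 0.129–0.141 (AQI 201–300). (300−201)·(0.134−0.129)/(0.141−0.129) + 201 = 99·0.005/0.012 + 201 ≈ 242.25 → 242.
PM2.5: 155.225 lies in 145.186–216.085, so I_lo=101, I_hi=150, C_lo=145.186, C_hi=216.085.
(150−101)/(216.085−145.186) × (155.225−145.186) + 101 = 49/70.899 × 10.039 + 101 ≈ 107.94 → 108.
NO₂: 843.25 lies in 757.27–1020.82, so I_lo=101, I_hi=150, C_lo=757.27, C_hi=1020.82.
(150−101)/(1020.82−757.27) × (843.25−757.27) + 101 = 49/263.55 × 85.98 + 101 ≈ 116.99 → 117.
SO₂ 454.2: bracket 409.0–488.4 → index 101–150; slope 49/79.4, offset 45.2.
AQI = 101 + 49/79.4·45.2 ≈ 128.89 ⇒ 129.
PM10 534.8: bracket 447.8–549.1 → index 151–200; slope 49/101.3, offset 87.0.
AQI = 151 + 49/101.3·87.0 ≈ 193.08 ⇒ 193.
Sub-indices: O₃→242, PM2.5→108, NO₂→117, SO₂→129, PM10→193. Ranked high→low: 242, 193, 129, 117, 108. Second-highest sub-index = 193.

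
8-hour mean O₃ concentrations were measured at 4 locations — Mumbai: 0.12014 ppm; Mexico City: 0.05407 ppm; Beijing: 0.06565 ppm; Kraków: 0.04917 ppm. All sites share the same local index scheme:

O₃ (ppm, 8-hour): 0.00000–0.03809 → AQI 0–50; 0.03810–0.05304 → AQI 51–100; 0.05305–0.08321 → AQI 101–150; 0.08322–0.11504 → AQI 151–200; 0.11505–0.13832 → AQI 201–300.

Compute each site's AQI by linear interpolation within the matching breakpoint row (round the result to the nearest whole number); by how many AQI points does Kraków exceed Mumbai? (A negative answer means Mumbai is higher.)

-136

Mumbai: row 0.11505–0.13832 (AQI 201–300). (300−201)·(0.12014−0.11505)/(0.13832−0.11505) + 201 = 99·0.00509/0.02327 + 201 ≈ 222.65 → 223.
Mexico City 0.05407: bracket 0.05305–0.08321 → index 101–150; slope 49/0.03016, offset 0.00102.
AQI = 101 + 49/0.03016·0.00102 ≈ 102.66 ⇒ 103.
Beijing 0.06565: bracket 0.05305–0.08321 → index 101–150; slope 49/0.03016, offset 0.01260.
AQI = 101 + 49/0.03016·0.01260 ≈ 121.47 ⇒ 121.
Kraków 0.04917: bracket 0.03810–0.05304 → index 51–100; slope 49/0.01494, offset 0.01107.
AQI = 51 + 49/0.01494·0.01107 ≈ 87.31 ⇒ 87.
AQIs: Mumbai=223, Mexico City=103, Beijing=121, Kraków=87. Kraków (87) − Mumbai (223) = -136.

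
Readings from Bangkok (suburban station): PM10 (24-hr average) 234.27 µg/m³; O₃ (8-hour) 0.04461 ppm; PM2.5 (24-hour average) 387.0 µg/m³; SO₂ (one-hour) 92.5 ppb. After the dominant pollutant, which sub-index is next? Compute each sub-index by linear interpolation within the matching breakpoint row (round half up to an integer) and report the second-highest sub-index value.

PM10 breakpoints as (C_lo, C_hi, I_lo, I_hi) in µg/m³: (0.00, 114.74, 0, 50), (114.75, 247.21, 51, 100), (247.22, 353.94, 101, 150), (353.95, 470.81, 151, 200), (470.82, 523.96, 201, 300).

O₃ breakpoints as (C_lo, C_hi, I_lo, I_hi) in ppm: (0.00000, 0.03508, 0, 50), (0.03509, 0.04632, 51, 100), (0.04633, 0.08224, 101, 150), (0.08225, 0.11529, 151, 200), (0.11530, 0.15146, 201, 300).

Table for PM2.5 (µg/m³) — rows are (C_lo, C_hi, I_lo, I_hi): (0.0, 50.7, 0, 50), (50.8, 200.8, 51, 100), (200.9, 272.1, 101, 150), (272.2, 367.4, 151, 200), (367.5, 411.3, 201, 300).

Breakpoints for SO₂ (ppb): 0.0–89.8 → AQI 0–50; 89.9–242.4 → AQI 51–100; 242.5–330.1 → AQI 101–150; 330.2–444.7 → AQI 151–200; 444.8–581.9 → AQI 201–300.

PM10: 234.27 lies in 114.75–247.21, so I_lo=51, I_hi=100, C_lo=114.75, C_hi=247.21.
(100−51)/(247.21−114.75) × (234.27−114.75) + 51 = 49/132.46 × 119.52 + 51 ≈ 95.21 → 95.
O₃: row 0.03509–0.04632 (AQI 51–100). (100−51)·(0.04461−0.03509)/(0.04632−0.03509) + 51 = 49·0.00952/0.01123 + 51 ≈ 92.54 → 93.
PM2.5: row 367.5–411.3 (AQI 201–300). (300−201)·(387.0−367.5)/(411.3−367.5) + 201 = 99·19.5/43.8 + 201 ≈ 245.08 → 245.
SO₂: 92.5 lies in 89.9–242.4, so I_lo=51, I_hi=100, C_lo=89.9, C_hi=242.4.
(100−51)/(242.4−89.9) × (92.5−89.9) + 51 = 49/152.5 × 2.6 + 51 ≈ 51.84 → 52.
Sub-indices: PM10→95, O₃→93, PM2.5→245, SO₂→52. Ranked high→low: 245, 95, 93, 52. Second-highest sub-index = 95.

95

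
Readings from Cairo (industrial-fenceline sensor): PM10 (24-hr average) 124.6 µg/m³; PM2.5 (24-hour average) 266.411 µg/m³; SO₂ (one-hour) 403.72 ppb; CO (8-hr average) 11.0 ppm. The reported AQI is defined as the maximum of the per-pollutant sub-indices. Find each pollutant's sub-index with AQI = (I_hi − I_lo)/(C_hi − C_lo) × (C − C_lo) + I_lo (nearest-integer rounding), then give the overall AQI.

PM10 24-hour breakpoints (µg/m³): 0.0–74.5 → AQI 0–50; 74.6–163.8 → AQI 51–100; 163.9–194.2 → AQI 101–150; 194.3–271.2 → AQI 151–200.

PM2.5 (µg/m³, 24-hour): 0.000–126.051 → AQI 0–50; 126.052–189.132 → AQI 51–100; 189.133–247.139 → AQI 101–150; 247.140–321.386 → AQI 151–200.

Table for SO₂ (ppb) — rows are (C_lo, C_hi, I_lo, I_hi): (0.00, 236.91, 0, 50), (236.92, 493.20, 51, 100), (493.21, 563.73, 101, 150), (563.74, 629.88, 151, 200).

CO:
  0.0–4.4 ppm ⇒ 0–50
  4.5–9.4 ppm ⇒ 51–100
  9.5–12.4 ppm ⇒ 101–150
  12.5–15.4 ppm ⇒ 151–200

164

PM10: 124.6 ∈ [74.6, 163.8] ↔ index [51, 100].
51 + (124.6−74.6)·(100−51)/(163.8−74.6) = 51 + 50.0·49/89.2 ≈ 78.47, so AQI = 78.
PM2.5: 266.411 lies in 247.140–321.386, so I_lo=151, I_hi=200, C_lo=247.140, C_hi=321.386.
(200−151)/(321.386−247.140) × (266.411−247.140) + 151 = 49/74.246 × 19.271 + 151 ≈ 163.72 → 164.
SO₂: 403.72 lies in 236.92–493.20, so I_lo=51, I_hi=100, C_lo=236.92, C_hi=493.20.
(100−51)/(493.20−236.92) × (403.72−236.92) + 51 = 49/256.28 × 166.80 + 51 ≈ 82.89 → 83.
CO: 11.0 lies in 9.5–12.4, so I_lo=101, I_hi=150, C_lo=9.5, C_hi=12.4.
(150−101)/(12.4−9.5) × (11.0−9.5) + 101 = 49/2.9 × 1.5 + 101 ≈ 126.34 → 126.
Sub-indices: PM10→78, PM2.5→164, SO₂→83, CO→126. Overall AQI = max = 164; dominant pollutant is PM2.5.
AQI 164: Unhealthy.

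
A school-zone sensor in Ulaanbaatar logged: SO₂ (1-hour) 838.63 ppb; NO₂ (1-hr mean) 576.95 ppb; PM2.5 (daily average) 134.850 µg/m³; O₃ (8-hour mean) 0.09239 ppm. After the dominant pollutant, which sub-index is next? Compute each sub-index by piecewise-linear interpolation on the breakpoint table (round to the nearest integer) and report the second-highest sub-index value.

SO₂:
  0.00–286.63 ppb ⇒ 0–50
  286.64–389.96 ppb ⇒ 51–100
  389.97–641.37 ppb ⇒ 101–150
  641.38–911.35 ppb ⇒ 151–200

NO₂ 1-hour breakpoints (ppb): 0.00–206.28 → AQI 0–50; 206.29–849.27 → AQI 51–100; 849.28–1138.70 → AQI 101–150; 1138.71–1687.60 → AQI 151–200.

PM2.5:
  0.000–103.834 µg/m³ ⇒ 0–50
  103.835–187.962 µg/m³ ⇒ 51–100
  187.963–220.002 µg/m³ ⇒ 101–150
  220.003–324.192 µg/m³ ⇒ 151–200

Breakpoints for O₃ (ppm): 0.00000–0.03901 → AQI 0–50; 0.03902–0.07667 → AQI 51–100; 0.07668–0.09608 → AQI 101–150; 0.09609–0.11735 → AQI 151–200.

141

SO₂: 838.63 lies in 641.38–911.35, so I_lo=151, I_hi=200, C_lo=641.38, C_hi=911.35.
(200−151)/(911.35−641.38) × (838.63−641.38) + 151 = 49/269.97 × 197.25 + 151 ≈ 186.80 → 187.
NO₂: row 206.29–849.27 (AQI 51–100). (100−51)·(576.95−206.29)/(849.27−206.29) + 51 = 49·370.66/642.98 + 51 ≈ 79.25 → 79.
PM2.5 134.850: bracket 103.835–187.962 → index 51–100; slope 49/84.127, offset 31.015.
AQI = 51 + 49/84.127·31.015 ≈ 69.06 ⇒ 69.
O₃ 0.09239: bracket 0.07668–0.09608 → index 101–150; slope 49/0.01940, offset 0.01571.
AQI = 101 + 49/0.01940·0.01571 ≈ 140.68 ⇒ 141.
Sub-indices: SO₂→187, NO₂→79, PM2.5→69, O₃→141. Ranked high→low: 187, 141, 79, 69. Second-highest sub-index = 141.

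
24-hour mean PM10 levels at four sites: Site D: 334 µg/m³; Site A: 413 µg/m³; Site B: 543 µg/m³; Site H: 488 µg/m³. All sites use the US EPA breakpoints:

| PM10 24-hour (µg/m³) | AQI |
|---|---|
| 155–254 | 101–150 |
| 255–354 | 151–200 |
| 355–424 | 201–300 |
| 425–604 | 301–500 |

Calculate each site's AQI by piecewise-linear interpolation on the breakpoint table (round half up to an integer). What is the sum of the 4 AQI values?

1277

Site D: 334 ∈ [255, 354] ↔ index [151, 200].
151 + (334−255)·(200−151)/(354−255) = 151 + 79·49/99 ≈ 190.10, so AQI = 190.
Site A: 413 ∈ [355, 424] ↔ index [201, 300].
201 + (413−355)·(300−201)/(424−355) = 201 + 58·99/69 ≈ 284.22, so AQI = 284.
Site B: 543 lies in 425–604, so I_lo=301, I_hi=500, C_lo=425, C_hi=604.
(500−301)/(604−425) × (543−425) + 301 = 199/179 × 118 + 301 ≈ 432.18 → 432.
Site H 488: bracket 425–604 → index 301–500; slope 199/179, offset 63.
AQI = 301 + 199/179·63 ≈ 371.04 ⇒ 371.
AQIs: Site D=190, Site A=284, Site B=432, Site H=371. Sum = 190 + 284 + 432 + 371 = 1277.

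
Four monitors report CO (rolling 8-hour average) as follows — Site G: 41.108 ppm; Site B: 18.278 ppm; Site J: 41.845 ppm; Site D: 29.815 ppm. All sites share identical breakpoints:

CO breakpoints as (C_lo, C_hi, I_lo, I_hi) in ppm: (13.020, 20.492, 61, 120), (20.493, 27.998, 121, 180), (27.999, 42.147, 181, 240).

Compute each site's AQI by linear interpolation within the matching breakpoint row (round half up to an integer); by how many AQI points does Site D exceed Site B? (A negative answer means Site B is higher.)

Site G: row 27.999–42.147 (AQI 181–240). (240−181)·(41.108−27.999)/(42.147−27.999) + 181 = 59·13.109/14.148 + 181 ≈ 235.67 → 236.
Site B: row 13.020–20.492 (AQI 61–120). (120−61)·(18.278−13.020)/(20.492−13.020) + 61 = 59·5.258/7.472 + 61 ≈ 102.52 → 103.
Site J: 41.845 ∈ [27.999, 42.147] ↔ index [181, 240].
181 + (41.845−27.999)·(240−181)/(42.147−27.999) = 181 + 13.846·59/14.148 ≈ 238.74, so AQI = 239.
Site D: 29.815 ∈ [27.999, 42.147] ↔ index [181, 240].
181 + (29.815−27.999)·(240−181)/(42.147−27.999) = 181 + 1.816·59/14.148 ≈ 188.57, so AQI = 189.
AQIs: Site G=236, Site B=103, Site J=239, Site D=189. Site D (189) − Site B (103) = 86.

86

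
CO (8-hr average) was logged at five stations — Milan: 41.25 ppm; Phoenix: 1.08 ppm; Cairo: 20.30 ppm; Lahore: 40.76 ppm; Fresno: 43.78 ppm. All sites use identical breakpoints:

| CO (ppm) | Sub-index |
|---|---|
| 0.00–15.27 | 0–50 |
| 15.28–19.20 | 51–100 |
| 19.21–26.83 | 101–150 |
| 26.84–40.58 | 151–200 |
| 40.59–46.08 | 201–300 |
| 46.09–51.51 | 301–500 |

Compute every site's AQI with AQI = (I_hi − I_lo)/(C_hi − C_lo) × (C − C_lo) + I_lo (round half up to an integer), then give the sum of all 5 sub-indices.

788

Milan: 41.25 lies in 40.59–46.08, so I_lo=201, I_hi=300, C_lo=40.59, C_hi=46.08.
(300−201)/(46.08−40.59) × (41.25−40.59) + 201 = 99/5.49 × 0.66 + 201 ≈ 212.90 → 213.
Phoenix: 1.08 ∈ [0.00, 15.27] ↔ index [0, 50].
0 + (1.08−0.00)·(50−0)/(15.27−0.00) = 0 + 1.08·50/15.27 ≈ 3.54, so AQI = 4.
Cairo: 20.30 lies in 19.21–26.83, so I_lo=101, I_hi=150, C_lo=19.21, C_hi=26.83.
(150−101)/(26.83−19.21) × (20.30−19.21) + 101 = 49/7.62 × 1.09 + 101 ≈ 108.01 → 108.
Lahore: 40.76 lies in 40.59–46.08, so I_lo=201, I_hi=300, C_lo=40.59, C_hi=46.08.
(300−201)/(46.08−40.59) × (40.76−40.59) + 201 = 99/5.49 × 0.17 + 201 ≈ 204.07 → 204.
Fresno: row 40.59–46.08 (AQI 201–300). (300−201)·(43.78−40.59)/(46.08−40.59) + 201 = 99·3.19/5.49 + 201 ≈ 258.52 → 259.
AQIs: Milan=213, Phoenix=4, Cairo=108, Lahore=204, Fresno=259. Sum = 213 + 4 + 108 + 204 + 259 = 788.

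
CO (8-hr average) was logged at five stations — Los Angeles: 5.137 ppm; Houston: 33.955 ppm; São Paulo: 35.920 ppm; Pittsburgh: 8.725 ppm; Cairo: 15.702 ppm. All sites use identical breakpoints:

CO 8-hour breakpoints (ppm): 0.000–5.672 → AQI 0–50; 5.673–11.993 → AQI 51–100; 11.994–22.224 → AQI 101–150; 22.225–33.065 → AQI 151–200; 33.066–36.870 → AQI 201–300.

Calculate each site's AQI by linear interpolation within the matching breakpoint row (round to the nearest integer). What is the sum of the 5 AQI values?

738

Los Angeles 5.137: bracket 0.000–5.672 → index 0–50; slope 50/5.672, offset 5.137.
AQI = 0 + 50/5.672·5.137 ≈ 45.28 ⇒ 45.
Houston 33.955: bracket 33.066–36.870 → index 201–300; slope 99/3.804, offset 0.889.
AQI = 201 + 99/3.804·0.889 ≈ 224.14 ⇒ 224.
São Paulo: row 33.066–36.870 (AQI 201–300). (300−201)·(35.920−33.066)/(36.870−33.066) + 201 = 99·2.854/3.804 + 201 ≈ 275.28 → 275.
Pittsburgh: 8.725 lies in 5.673–11.993, so I_lo=51, I_hi=100, C_lo=5.673, C_hi=11.993.
(100−51)/(11.993−5.673) × (8.725−5.673) + 51 = 49/6.320 × 3.052 + 51 ≈ 74.66 → 75.
Cairo: 15.702 lies in 11.994–22.224, so I_lo=101, I_hi=150, C_lo=11.994, C_hi=22.224.
(150−101)/(22.224−11.994) × (15.702−11.994) + 101 = 49/10.230 × 3.708 + 101 ≈ 118.76 → 119.
AQIs: Los Angeles=45, Houston=224, São Paulo=275, Pittsburgh=75, Cairo=119. Sum = 45 + 224 + 275 + 75 + 119 = 738.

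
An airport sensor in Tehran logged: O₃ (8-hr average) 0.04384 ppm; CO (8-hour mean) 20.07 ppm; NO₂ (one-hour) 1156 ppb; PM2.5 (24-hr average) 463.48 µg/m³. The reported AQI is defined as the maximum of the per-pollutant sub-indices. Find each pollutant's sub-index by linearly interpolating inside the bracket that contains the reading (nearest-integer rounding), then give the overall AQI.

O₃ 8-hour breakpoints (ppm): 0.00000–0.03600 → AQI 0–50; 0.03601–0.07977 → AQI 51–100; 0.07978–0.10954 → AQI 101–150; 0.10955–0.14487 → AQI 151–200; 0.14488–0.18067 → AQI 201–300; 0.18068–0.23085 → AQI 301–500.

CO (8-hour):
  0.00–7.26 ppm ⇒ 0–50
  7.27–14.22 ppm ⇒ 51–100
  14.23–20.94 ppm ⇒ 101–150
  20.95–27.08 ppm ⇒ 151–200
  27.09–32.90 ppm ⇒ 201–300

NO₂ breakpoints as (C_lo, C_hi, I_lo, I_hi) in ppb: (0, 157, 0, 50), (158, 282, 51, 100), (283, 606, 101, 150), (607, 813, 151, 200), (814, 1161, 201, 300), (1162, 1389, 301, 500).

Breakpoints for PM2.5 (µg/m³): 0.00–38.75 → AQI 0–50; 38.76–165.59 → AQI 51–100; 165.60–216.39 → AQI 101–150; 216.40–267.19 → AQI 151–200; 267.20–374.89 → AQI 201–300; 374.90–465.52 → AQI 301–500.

O₃: 0.04384 lies in 0.03601–0.07977, so I_lo=51, I_hi=100, C_lo=0.03601, C_hi=0.07977.
(100−51)/(0.07977−0.03601) × (0.04384−0.03601) + 51 = 49/0.04376 × 0.00783 + 51 ≈ 59.77 → 60.
CO: 20.07 lies in 14.23–20.94, so I_lo=101, I_hi=150, C_lo=14.23, C_hi=20.94.
(150−101)/(20.94−14.23) × (20.07−14.23) + 101 = 49/6.71 × 5.84 + 101 ≈ 143.65 → 144.
NO₂: 1156 lies in 814–1161, so I_lo=201, I_hi=300, C_lo=814, C_hi=1161.
(300−201)/(1161−814) × (1156−814) + 201 = 99/347 × 342 + 201 ≈ 298.57 → 299.
PM2.5: 463.48 lies in 374.90–465.52, so I_lo=301, I_hi=500, C_lo=374.90, C_hi=465.52.
(500−301)/(465.52−374.90) × (463.48−374.90) + 301 = 199/90.62 × 88.58 + 301 ≈ 495.52 → 496.
Sub-indices: O₃→60, CO→144, NO₂→299, PM2.5→496. Overall AQI = max = 496; dominant pollutant is PM2.5.
AQI 496: Hazardous.

496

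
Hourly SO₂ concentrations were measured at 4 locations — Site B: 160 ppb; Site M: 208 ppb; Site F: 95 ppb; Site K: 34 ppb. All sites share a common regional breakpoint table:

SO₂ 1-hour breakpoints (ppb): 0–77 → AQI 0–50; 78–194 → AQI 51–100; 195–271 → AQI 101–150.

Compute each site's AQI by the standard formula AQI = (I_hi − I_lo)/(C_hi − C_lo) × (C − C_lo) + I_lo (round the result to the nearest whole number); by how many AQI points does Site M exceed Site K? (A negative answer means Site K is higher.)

Site B 160: bracket 78–194 → index 51–100; slope 49/116, offset 82.
AQI = 51 + 49/116·82 ≈ 85.64 ⇒ 86.
Site M: 208 ∈ [195, 271] ↔ index [101, 150].
101 + (208−195)·(150−101)/(271−195) = 101 + 13·49/76 ≈ 109.38, so AQI = 109.
Site F: 95 lies in 78–194, so I_lo=51, I_hi=100, C_lo=78, C_hi=194.
(100−51)/(194−78) × (95−78) + 51 = 49/116 × 17 + 51 ≈ 58.18 → 58.
Site K: 34 ∈ [0, 77] ↔ index [0, 50].
0 + (34−0)·(50−0)/(77−0) = 0 + 34·50/77 ≈ 22.08, so AQI = 22.
AQIs: Site B=86, Site M=109, Site F=58, Site K=22. Site M (109) − Site K (22) = 87.

87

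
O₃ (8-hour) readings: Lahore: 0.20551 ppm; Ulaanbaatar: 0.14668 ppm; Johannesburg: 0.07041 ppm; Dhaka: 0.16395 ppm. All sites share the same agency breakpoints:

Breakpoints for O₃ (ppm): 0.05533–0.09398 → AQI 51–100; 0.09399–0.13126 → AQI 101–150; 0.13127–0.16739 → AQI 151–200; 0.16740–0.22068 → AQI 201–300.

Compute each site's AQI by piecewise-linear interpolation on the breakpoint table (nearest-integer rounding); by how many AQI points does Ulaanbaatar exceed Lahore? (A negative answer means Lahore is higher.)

-100

Lahore: 0.20551 lies in 0.16740–0.22068, so I_lo=201, I_hi=300, C_lo=0.16740, C_hi=0.22068.
(300−201)/(0.22068−0.16740) × (0.20551−0.16740) + 201 = 99/0.05328 × 0.03811 + 201 ≈ 271.81 → 272.
Ulaanbaatar 0.14668: bracket 0.13127–0.16739 → index 151–200; slope 49/0.03612, offset 0.01541.
AQI = 151 + 49/0.03612·0.01541 ≈ 171.91 ⇒ 172.
Johannesburg: row 0.05533–0.09398 (AQI 51–100). (100−51)·(0.07041−0.05533)/(0.09398−0.05533) + 51 = 49·0.01508/0.03865 + 51 ≈ 70.12 → 70.
Dhaka: 0.16395 lies in 0.13127–0.16739, so I_lo=151, I_hi=200, C_lo=0.13127, C_hi=0.16739.
(200−151)/(0.16739−0.13127) × (0.16395−0.13127) + 151 = 49/0.03612 × 0.03268 + 151 ≈ 195.33 → 195.
AQIs: Lahore=272, Ulaanbaatar=172, Johannesburg=70, Dhaka=195. Ulaanbaatar (172) − Lahore (272) = -100.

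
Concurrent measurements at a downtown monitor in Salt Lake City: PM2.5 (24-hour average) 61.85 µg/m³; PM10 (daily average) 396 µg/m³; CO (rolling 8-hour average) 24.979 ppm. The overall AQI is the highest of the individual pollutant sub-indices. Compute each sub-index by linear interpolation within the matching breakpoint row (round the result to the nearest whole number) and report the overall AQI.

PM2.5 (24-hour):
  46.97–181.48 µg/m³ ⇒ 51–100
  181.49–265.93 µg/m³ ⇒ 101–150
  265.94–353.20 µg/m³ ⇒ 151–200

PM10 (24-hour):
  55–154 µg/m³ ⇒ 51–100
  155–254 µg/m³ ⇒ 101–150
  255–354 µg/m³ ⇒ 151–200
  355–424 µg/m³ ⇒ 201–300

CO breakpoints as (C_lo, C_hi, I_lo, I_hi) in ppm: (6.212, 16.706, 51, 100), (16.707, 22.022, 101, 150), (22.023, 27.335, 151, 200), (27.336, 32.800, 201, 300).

260

PM2.5: 61.85 lies in 46.97–181.48, so I_lo=51, I_hi=100, C_lo=46.97, C_hi=181.48.
(100−51)/(181.48−46.97) × (61.85−46.97) + 51 = 49/134.51 × 14.88 + 51 ≈ 56.42 → 56.
PM10 396: bracket 355–424 → index 201–300; slope 99/69, offset 41.
AQI = 201 + 99/69·41 ≈ 259.83 ⇒ 260.
CO: row 22.023–27.335 (AQI 151–200). (200−151)·(24.979−22.023)/(27.335−22.023) + 151 = 49·2.956/5.312 + 151 ≈ 178.27 → 178.
Sub-indices: PM2.5→56, PM10→260, CO→178. Overall AQI = max = 260; dominant pollutant is PM10.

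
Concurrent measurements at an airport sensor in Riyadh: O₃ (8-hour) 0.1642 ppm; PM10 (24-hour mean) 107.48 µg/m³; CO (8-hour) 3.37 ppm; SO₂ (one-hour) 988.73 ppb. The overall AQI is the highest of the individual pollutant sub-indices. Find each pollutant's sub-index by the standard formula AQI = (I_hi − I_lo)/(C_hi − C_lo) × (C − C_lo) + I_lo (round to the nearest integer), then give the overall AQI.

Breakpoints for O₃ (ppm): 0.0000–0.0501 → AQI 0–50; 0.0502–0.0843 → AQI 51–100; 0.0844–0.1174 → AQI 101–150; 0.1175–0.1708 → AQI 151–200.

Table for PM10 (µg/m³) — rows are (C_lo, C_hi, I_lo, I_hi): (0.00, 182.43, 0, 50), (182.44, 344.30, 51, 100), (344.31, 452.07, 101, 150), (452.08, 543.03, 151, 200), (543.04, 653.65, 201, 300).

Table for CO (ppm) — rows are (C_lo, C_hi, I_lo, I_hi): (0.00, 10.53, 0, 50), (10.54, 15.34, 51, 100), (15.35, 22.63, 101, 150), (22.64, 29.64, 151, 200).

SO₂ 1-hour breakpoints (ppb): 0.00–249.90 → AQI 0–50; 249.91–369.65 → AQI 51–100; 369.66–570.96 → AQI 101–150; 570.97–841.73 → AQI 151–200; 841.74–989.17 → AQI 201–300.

300

O₃: 0.1642 lies in 0.1175–0.1708, so I_lo=151, I_hi=200, C_lo=0.1175, C_hi=0.1708.
(200−151)/(0.1708−0.1175) × (0.1642−0.1175) + 151 = 49/0.0533 × 0.0467 + 151 ≈ 193.93 → 194.
PM10 107.48: bracket 0.00–182.43 → index 0–50; slope 50/182.43, offset 107.48.
AQI = 0 + 50/182.43·107.48 ≈ 29.46 ⇒ 29.
CO: 3.37 lies in 0.00–10.53, so I_lo=0, I_hi=50, C_lo=0.00, C_hi=10.53.
(50−0)/(10.53−0.00) × (3.37−0.00) + 0 = 50/10.53 × 3.37 + 0 ≈ 16.00 → 16.
SO₂: row 841.74–989.17 (AQI 201–300). (300−201)·(988.73−841.74)/(989.17−841.74) + 201 = 99·146.99/147.43 + 201 ≈ 299.70 → 300.
Sub-indices: O₃→194, PM10→29, CO→16, SO₂→300. Overall AQI = max = 300; dominant pollutant is SO₂.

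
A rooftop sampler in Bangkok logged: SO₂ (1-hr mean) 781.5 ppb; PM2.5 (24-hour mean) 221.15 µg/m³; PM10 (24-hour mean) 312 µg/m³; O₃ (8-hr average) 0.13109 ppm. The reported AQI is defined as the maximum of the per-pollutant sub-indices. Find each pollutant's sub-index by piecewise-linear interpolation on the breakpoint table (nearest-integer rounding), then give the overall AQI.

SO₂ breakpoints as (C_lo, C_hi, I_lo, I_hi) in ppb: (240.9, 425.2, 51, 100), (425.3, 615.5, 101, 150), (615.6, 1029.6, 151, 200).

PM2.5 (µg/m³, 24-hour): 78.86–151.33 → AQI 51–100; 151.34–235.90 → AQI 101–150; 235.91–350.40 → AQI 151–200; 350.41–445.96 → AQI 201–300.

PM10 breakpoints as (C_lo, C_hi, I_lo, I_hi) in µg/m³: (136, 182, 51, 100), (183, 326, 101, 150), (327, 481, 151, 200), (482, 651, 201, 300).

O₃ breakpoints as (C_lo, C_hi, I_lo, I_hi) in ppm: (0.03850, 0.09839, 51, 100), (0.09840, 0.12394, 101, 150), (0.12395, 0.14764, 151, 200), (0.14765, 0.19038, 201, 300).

SO₂: 781.5 lies in 615.6–1029.6, so I_lo=151, I_hi=200, C_lo=615.6, C_hi=1029.6.
(200−151)/(1029.6−615.6) × (781.5−615.6) + 151 = 49/414.0 × 165.9 + 151 ≈ 170.64 → 171.
PM2.5: 221.15 lies in 151.34–235.90, so I_lo=101, I_hi=150, C_lo=151.34, C_hi=235.90.
(150−101)/(235.90−151.34) × (221.15−151.34) + 101 = 49/84.56 × 69.81 + 101 ≈ 141.45 → 141.
PM10: 312 lies in 183–326, so I_lo=101, I_hi=150, C_lo=183, C_hi=326.
(150−101)/(326−183) × (312−183) + 101 = 49/143 × 129 + 101 ≈ 145.20 → 145.
O₃ 0.13109: bracket 0.12395–0.14764 → index 151–200; slope 49/0.02369, offset 0.00714.
AQI = 151 + 49/0.02369·0.00714 ≈ 165.77 ⇒ 166.
Sub-indices: SO₂→171, PM2.5→141, PM10→145, O₃→166. Overall AQI = max = 171; dominant pollutant is SO₂.
AQI 171: Unhealthy.

171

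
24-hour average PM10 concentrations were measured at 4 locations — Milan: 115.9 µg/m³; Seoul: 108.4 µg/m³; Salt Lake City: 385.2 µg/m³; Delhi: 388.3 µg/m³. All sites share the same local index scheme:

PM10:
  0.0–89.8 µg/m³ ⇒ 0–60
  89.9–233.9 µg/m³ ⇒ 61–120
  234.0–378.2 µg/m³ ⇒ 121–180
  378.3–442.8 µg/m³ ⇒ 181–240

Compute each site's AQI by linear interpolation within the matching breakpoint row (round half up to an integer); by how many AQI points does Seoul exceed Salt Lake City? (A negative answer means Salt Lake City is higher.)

Milan: 115.9 ∈ [89.9, 233.9] ↔ index [61, 120].
61 + (115.9−89.9)·(120−61)/(233.9−89.9) = 61 + 26.0·59/144.0 ≈ 71.65, so AQI = 72.
Seoul: 108.4 lies in 89.9–233.9, so I_lo=61, I_hi=120, C_lo=89.9, C_hi=233.9.
(120−61)/(233.9−89.9) × (108.4−89.9) + 61 = 59/144.0 × 18.5 + 61 ≈ 68.58 → 69.
Salt Lake City: 385.2 lies in 378.3–442.8, so I_lo=181, I_hi=240, C_lo=378.3, C_hi=442.8.
(240−181)/(442.8−378.3) × (385.2−378.3) + 181 = 59/64.5 × 6.9 + 181 ≈ 187.31 → 187.
Delhi 388.3: bracket 378.3–442.8 → index 181–240; slope 59/64.5, offset 10.0.
AQI = 181 + 59/64.5·10.0 ≈ 190.15 ⇒ 190.
AQIs: Milan=72, Seoul=69, Salt Lake City=187, Delhi=190. Seoul (69) − Salt Lake City (187) = -118.

-118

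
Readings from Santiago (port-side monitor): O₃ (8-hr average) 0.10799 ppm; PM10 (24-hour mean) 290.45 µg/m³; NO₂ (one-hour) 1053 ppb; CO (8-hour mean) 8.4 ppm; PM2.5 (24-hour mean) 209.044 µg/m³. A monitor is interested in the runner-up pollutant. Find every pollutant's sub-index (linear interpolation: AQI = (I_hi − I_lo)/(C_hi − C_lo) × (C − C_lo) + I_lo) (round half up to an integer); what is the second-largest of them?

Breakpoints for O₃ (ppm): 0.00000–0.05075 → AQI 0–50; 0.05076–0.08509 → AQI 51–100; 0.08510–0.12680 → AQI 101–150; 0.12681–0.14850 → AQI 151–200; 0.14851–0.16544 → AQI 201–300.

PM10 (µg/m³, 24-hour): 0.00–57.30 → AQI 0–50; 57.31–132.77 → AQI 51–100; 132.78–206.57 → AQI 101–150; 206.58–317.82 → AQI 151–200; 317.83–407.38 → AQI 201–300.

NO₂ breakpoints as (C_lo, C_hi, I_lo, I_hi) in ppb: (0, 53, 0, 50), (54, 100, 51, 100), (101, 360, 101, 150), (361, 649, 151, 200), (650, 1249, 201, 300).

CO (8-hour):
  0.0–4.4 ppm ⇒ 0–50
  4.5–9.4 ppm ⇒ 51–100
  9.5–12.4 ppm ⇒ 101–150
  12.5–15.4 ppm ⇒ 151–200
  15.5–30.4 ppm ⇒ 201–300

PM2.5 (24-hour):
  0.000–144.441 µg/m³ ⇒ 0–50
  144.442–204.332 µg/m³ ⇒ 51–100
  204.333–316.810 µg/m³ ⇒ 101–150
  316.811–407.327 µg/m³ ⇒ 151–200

O₃: 0.10799 lies in 0.08510–0.12680, so I_lo=101, I_hi=150, C_lo=0.08510, C_hi=0.12680.
(150−101)/(0.12680−0.08510) × (0.10799−0.08510) + 101 = 49/0.04170 × 0.02289 + 101 ≈ 127.90 → 128.
PM10 290.45: bracket 206.58–317.82 → index 151–200; slope 49/111.24, offset 83.87.
AQI = 151 + 49/111.24·83.87 ≈ 187.94 ⇒ 188.
NO₂: 1053 ∈ [650, 1249] ↔ index [201, 300].
201 + (1053−650)·(300−201)/(1249−650) = 201 + 403·99/599 ≈ 267.61, so AQI = 268.
CO: row 4.5–9.4 (AQI 51–100). (100−51)·(8.4−4.5)/(9.4−4.5) + 51 = 49·3.9/4.9 + 51 ≈ 90.00 → 90.
PM2.5: 209.044 lies in 204.333–316.810, so I_lo=101, I_hi=150, C_lo=204.333, C_hi=316.810.
(150−101)/(316.810−204.333) × (209.044−204.333) + 101 = 49/112.477 × 4.711 + 101 ≈ 103.05 → 103.
Sub-indices: O₃→128, PM10→188, NO₂→268, CO→90, PM2.5→103. Ranked high→low: 268, 188, 128, 103, 90. Second-highest sub-index = 188.

188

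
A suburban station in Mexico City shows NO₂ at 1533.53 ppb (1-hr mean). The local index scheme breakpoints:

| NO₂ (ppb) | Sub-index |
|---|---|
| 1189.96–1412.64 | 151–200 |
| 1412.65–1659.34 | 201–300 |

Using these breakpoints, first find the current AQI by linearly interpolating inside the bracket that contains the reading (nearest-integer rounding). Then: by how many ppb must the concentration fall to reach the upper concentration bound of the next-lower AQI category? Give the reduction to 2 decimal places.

120.89

NO₂: 1533.53 lies in 1412.65–1659.34, so I_lo=201, I_hi=300, C_lo=1412.65, C_hi=1659.34.
(300−201)/(1659.34−1412.65) × (1533.53−1412.65) + 201 = 99/246.69 × 120.88 + 201 ≈ 249.51 → 250.
Current AQI 250 is in the Very Unhealthy range (201–300). The next-lower category tops out at AQI 200, whose upper concentration bound is 1412.64 ppb.
Reduction needed = 1533.53 − 1412.64 = 120.89 ppb.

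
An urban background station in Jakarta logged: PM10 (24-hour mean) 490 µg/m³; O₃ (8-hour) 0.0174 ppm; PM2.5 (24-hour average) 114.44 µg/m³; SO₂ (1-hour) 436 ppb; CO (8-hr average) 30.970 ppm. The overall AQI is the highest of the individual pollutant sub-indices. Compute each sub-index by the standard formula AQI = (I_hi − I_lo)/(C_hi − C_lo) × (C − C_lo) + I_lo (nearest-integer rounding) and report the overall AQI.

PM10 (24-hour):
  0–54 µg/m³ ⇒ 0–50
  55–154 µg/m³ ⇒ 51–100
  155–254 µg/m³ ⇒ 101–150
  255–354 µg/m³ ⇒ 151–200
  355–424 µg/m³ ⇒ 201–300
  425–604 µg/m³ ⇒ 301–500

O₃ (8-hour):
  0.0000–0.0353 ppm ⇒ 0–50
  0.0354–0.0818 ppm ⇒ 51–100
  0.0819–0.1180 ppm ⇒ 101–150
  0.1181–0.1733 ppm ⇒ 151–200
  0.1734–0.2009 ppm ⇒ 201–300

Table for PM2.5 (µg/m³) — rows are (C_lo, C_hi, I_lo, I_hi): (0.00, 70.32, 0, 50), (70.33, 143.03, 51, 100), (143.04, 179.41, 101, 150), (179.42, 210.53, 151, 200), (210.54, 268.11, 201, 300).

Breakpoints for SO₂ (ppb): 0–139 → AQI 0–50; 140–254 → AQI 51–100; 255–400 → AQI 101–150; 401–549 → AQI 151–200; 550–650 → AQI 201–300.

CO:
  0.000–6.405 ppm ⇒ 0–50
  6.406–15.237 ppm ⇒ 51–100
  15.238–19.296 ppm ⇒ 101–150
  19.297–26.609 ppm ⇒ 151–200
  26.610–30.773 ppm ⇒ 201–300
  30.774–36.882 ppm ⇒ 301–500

PM10: row 425–604 (AQI 301–500). (500−301)·(490−425)/(604−425) + 301 = 199·65/179 + 301 ≈ 373.26 → 373.
O₃: row 0.0000–0.0353 (AQI 0–50). (50−0)·(0.0174−0.0000)/(0.0353−0.0000) + 0 = 50·0.0174/0.0353 + 0 ≈ 24.65 → 25.
PM2.5: row 70.33–143.03 (AQI 51–100). (100−51)·(114.44−70.33)/(143.03−70.33) + 51 = 49·44.11/72.70 + 51 ≈ 80.73 → 81.
SO₂: 436 ∈ [401, 549] ↔ index [151, 200].
151 + (436−401)·(200−151)/(549−401) = 151 + 35·49/148 ≈ 162.59, so AQI = 163.
CO: 30.970 lies in 30.774–36.882, so I_lo=301, I_hi=500, C_lo=30.774, C_hi=36.882.
(500−301)/(36.882−30.774) × (30.970−30.774) + 301 = 199/6.108 × 0.196 + 301 ≈ 307.39 → 307.
Sub-indices: PM10→373, O₃→25, PM2.5→81, SO₂→163, CO→307. Overall AQI = max = 373; dominant pollutant is PM10.
AQI 373: Hazardous.

373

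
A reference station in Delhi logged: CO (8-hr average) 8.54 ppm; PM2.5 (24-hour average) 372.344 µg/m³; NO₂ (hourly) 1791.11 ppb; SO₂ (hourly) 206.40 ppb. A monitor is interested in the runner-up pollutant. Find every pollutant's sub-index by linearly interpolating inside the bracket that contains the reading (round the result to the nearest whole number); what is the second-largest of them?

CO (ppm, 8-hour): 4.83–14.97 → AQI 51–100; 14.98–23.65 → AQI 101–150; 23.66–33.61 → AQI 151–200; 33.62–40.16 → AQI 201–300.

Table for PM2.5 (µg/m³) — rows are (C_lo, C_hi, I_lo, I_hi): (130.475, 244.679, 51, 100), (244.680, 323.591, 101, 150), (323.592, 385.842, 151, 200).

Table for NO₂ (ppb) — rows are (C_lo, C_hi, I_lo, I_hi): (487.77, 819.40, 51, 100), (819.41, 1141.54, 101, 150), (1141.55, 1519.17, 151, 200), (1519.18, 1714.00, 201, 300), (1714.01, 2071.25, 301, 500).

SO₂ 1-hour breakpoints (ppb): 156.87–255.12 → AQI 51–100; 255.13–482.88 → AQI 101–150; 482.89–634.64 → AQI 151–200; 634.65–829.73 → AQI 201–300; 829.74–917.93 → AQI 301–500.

CO: 8.54 lies in 4.83–14.97, so I_lo=51, I_hi=100, C_lo=4.83, C_hi=14.97.
(100−51)/(14.97−4.83) × (8.54−4.83) + 51 = 49/10.14 × 3.71 + 51 ≈ 68.93 → 69.
PM2.5: 372.344 lies in 323.592–385.842, so I_lo=151, I_hi=200, C_lo=323.592, C_hi=385.842.
(200−151)/(385.842−323.592) × (372.344−323.592) + 151 = 49/62.250 × 48.752 + 151 ≈ 189.38 → 189.
NO₂: 1791.11 lies in 1714.01–2071.25, so I_lo=301, I_hi=500, C_lo=1714.01, C_hi=2071.25.
(500−301)/(2071.25−1714.01) × (1791.11−1714.01) + 301 = 199/357.24 × 77.10 + 301 ≈ 343.95 → 344.
SO₂: 206.40 ∈ [156.87, 255.12] ↔ index [51, 100].
51 + (206.40−156.87)·(100−51)/(255.12−156.87) = 51 + 49.53·49/98.25 ≈ 75.70, so AQI = 76.
Sub-indices: CO→69, PM2.5→189, NO₂→344, SO₂→76. Ranked high→low: 344, 189, 76, 69. Second-highest sub-index = 189.

189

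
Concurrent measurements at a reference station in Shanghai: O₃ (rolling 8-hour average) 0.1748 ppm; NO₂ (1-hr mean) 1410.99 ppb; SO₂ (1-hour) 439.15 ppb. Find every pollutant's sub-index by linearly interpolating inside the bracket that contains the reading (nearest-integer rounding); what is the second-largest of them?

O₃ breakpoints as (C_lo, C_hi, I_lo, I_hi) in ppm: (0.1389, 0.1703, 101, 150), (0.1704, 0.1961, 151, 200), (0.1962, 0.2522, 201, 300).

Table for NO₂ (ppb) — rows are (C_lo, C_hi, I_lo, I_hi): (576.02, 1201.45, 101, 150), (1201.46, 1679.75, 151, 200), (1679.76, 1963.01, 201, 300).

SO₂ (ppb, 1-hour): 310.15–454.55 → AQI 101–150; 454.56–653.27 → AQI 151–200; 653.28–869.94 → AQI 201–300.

O₃ 0.1748: bracket 0.1704–0.1961 → index 151–200; slope 49/0.0257, offset 0.0044.
AQI = 151 + 49/0.0257·0.0044 ≈ 159.39 ⇒ 159.
NO₂ 1410.99: bracket 1201.46–1679.75 → index 151–200; slope 49/478.29, offset 209.53.
AQI = 151 + 49/478.29·209.53 ≈ 172.47 ⇒ 172.
SO₂: 439.15 lies in 310.15–454.55, so I_lo=101, I_hi=150, C_lo=310.15, C_hi=454.55.
(150−101)/(454.55−310.15) × (439.15−310.15) + 101 = 49/144.40 × 129.00 + 101 ≈ 144.77 → 145.
Sub-indices: O₃→159, NO₂→172, SO₂→145. Ranked high→low: 172, 159, 145. Second-highest sub-index = 159.

159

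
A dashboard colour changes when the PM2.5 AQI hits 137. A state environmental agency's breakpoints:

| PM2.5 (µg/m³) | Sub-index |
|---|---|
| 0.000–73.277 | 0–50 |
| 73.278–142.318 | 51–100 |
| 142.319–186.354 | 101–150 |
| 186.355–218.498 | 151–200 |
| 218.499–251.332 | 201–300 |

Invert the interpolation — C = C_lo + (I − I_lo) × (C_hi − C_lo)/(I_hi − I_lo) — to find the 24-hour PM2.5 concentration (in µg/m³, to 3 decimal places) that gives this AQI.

174.671

AQI 137 lies in the 101–150 band, which corresponds to 142.319–186.354 µg/m³.
C = 142.319 + (137−101)×(186.354−142.319)/(150−101) = 142.319 + 36×44.035/49 ≈ 174.67124 µg/m³ → 174.671 µg/m³ to 3 dp.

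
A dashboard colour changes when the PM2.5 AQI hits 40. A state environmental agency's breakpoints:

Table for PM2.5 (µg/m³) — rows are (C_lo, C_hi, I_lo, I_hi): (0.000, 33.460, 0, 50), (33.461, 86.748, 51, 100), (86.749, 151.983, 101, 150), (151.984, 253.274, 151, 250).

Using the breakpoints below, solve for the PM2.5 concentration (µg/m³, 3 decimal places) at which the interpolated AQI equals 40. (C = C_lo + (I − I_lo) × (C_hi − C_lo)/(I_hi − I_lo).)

26.768

AQI 40 lies in the 0–50 band, which corresponds to 0.000–33.460 µg/m³.
C = 0.000 + (40−0)×(33.460−0.000)/(50−0) = 0.000 + 40×33.460/50 ≈ 26.76800 µg/m³ → 26.768 µg/m³ to 3 dp.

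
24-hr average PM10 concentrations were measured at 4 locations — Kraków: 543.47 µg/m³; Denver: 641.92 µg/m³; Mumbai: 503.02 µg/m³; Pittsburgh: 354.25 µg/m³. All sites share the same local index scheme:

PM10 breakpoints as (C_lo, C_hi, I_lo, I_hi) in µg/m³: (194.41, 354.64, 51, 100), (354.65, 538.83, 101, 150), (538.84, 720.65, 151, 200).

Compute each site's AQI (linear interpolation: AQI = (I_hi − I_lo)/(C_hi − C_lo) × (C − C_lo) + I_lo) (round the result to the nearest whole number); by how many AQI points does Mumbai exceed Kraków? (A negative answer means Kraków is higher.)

-12

Kraków 543.47: bracket 538.84–720.65 → index 151–200; slope 49/181.81, offset 4.63.
AQI = 151 + 49/181.81·4.63 ≈ 152.25 ⇒ 152.
Denver: row 538.84–720.65 (AQI 151–200). (200−151)·(641.92−538.84)/(720.65−538.84) + 151 = 49·103.08/181.81 + 151 ≈ 178.78 → 179.
Mumbai 503.02: bracket 354.65–538.83 → index 101–150; slope 49/184.18, offset 148.37.
AQI = 101 + 49/184.18·148.37 ≈ 140.47 ⇒ 140.
Pittsburgh: row 194.41–354.64 (AQI 51–100). (100−51)·(354.25−194.41)/(354.64−194.41) + 51 = 49·159.84/160.23 + 51 ≈ 99.88 → 100.
AQIs: Kraków=152, Denver=179, Mumbai=140, Pittsburgh=100. Mumbai (140) − Kraków (152) = -12.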